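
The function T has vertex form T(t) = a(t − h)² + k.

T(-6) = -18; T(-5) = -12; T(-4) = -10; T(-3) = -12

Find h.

-4

First differences 6, 2, -2; second difference -4 = 2a, so a = -2.
Expanding, the t-coefficient is −2ah = 4h; matching it to the data gives h = -4, and then k = -10.
So T(t) = -2(t + 4)² − 10.
Hence h = -4.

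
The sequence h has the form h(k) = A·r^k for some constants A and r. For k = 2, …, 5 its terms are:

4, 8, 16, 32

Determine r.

Consecutive ratio: 8/4 = 2, and 16/8 = 2, so r = 2.
Then A·2^2 = 4 gives A = 1, and h(k) = 1·2^k.

2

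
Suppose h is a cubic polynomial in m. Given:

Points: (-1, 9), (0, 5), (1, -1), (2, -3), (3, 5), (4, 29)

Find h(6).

Write h(m) = am³ + bm² + cm + d; the 6 given values yield a linear system in the 4 coefficients.
Solving, h(m) = m³ - m² - 6m + 5.
Then h(6) = 149.

149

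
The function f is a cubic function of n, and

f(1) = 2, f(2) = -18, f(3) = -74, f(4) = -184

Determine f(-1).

6

Write f(n) = an³ + bn² + cn + d; the 4 given values yield a linear system in the 4 coefficients.
Solving, f(n) = -3n³ + n + 4.
Then f(-1) = 6.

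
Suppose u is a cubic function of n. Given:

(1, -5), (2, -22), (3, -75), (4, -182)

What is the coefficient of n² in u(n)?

Write u(n) = an³ + bn² + cn + d; the 4 given values yield a linear system in the 4 coefficients.
Solving, u(n) = -3n³ + 4n - 6.
The coefficient of n² is 0.

0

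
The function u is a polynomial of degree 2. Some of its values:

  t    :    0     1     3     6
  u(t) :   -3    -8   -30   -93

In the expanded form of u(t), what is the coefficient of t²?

Write u(t) = at² + bt + c; the 4 given values yield a linear system in the 3 coefficients.
Solving, u(t) = -2t² - 3t - 3.
The coefficient of t² is -2.

-2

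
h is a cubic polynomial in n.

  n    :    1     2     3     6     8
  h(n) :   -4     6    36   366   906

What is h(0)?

-6

Write h(n) = an³ + bn² + cn + d; the 5 given values yield a linear system in the 4 coefficients.
Solving, h(n) = 2n³ - 2n² + 2n - 6.
Then h(0) = -6.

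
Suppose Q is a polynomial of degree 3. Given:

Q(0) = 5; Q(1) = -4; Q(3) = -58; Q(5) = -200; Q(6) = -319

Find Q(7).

Write Q(k) = ak³ + bk² + ck + d; the 5 given values yield a linear system in the 4 coefficients.
Solving, Q(k) = -k³ - 2k² - 6k + 5.
Then Q(7) = -478.

-478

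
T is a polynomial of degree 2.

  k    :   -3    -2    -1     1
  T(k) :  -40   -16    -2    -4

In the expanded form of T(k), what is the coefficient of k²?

Write T(k) = ak² + bk + c; the 4 given values yield a linear system in the 3 coefficients.
Solving, T(k) = -5k² - k + 2.
The coefficient of k² is -5.

-5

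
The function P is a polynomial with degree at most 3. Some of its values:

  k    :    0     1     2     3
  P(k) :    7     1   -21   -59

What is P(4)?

First differences: -6, -22, -38. Second differences: -16, -16.
Level-2 differences are constant, so P has degree 2.
Fitting a degree-2 polynomial gives P(k) = -8k² + 2k + 7.
Then P(4) = -113.

-113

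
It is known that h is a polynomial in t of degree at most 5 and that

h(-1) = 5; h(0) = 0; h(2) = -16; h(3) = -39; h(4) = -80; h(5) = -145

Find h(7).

Write h(t) = at^5 + bt^4 + ct³ + dt² + et + p; the 6 given values yield a linear system in the 6 coefficients.
Solving, the top 2 coefficients vanish, and h(t) = -t³ - 4t.
Then h(7) = -371.

-371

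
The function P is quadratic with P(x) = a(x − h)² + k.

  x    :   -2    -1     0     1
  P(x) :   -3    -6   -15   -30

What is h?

-2

First differences -3, -9, -15; second difference -6 = 2a, so a = -3.
Expanding, the x-coefficient is −2ah = 6h; matching it to the data gives h = -2, and then k = -3.
So P(x) = -3(x + 2)² − 3.
Hence h = -2.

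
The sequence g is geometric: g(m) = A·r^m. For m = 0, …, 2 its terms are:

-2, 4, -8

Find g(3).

Consecutive ratio: 4/(-2) = -2, and -8/4 = -2, so r = -2.
Then A·(-2)^0 = -2 gives A = -2, and g(m) = -2·(-2)^m.
g(3) = -2·(-2)^3 = 16.

16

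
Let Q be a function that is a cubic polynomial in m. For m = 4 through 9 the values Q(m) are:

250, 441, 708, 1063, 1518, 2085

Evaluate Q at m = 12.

First differences: 191, 267, 355, 455, 567. Second differences: 76, 88, 100, 112. Third differences: 12, 12, 12.
Level-3 differences are constant, so Q has degree 3.
Fitting a degree-3 polynomial gives Q(m) = 2m³ + 8m² - 3m + 6.
Then Q(12) = 4578.

4578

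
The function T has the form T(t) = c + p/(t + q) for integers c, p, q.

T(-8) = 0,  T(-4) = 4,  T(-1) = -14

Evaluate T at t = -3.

(T(t) − c)(t + q) = p for each data point; the three points give a linear system in c and q, then p follows.
Solving: c = -2, q = 2, p = -12, so T(t) = -2 − 12/(t + 2).
Then T(-3) = -2 − 12/(-1) = 10.

10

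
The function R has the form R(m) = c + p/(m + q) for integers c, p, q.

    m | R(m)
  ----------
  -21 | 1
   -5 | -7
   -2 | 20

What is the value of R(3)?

(R(m) − c)(m + q) = p for each data point; the three points give a linear system in c and q, then p follows.
Solving: c = 2, q = 3, p = 18, so R(m) = 2 + 18/(m + 3).
Then R(3) = 2 + 18/6 = 5.

5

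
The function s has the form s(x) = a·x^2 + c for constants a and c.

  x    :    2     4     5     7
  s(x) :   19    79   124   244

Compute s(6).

From s(2) = 19 and s(4) = 79: 4a + c = 19 and 16a + c = 79.
Subtracting: 12a = 60, so a = 5; then c = 19 − 5·4 = -1.
So s(x) = 5x² − 1, and s(6) = 179.

179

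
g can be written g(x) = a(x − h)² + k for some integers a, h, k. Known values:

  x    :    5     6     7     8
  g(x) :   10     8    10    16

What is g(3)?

First differences -2, 2, 6; second difference 4 = 2a, so a = 2.
Expanding, the x-coefficient is −2ah = -4h; matching it to the data gives h = 6, and then k = 8.
So g(x) = 2(x − 6)² + 8.
g(3) = 2·(-3)² + 8 = 26.

26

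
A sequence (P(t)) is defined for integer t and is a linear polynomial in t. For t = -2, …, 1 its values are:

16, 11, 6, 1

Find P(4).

Write P(t) = at + b; the 4 given values yield a linear system in the 2 coefficients.
Solving, P(t) = -5t + 6.
Then P(4) = -14.

-14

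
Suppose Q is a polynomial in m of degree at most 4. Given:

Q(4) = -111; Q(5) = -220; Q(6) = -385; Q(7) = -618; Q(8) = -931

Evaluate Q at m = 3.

First differences: -109, -165, -233, -313. Second differences: -56, -68, -80. Third differences: -12, -12.
Level-3 differences are constant, so Q has degree 3.
Fitting a degree-3 polynomial gives Q(m) = -2m³ + 2m² - 5m + 5.
Then Q(3) = -46.

-46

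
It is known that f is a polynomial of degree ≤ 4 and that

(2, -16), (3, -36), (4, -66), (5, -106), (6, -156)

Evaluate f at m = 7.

-216

First differences: -20, -30, -40, -50. Second differences: -10, -10, -10.
Level-2 differences are constant, so f has degree 2.
Fitting a degree-2 polynomial gives f(m) = -5m² + 5m - 6.
Then f(7) = -216.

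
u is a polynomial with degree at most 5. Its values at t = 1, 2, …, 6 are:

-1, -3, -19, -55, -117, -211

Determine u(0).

First differences: -2, -16, -36, -62, -94. Second differences: -14, -20, -26, -32. Third differences: -6, -6, -6.
Level-3 differences are constant, so u has degree 3.
Fitting a degree-3 polynomial gives u(t) = -t³ - t² + 8t - 7.
Then u(0) = -7.

-7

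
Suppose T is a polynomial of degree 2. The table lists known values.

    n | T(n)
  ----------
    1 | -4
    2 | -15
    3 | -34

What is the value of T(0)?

-1

Write T(n) = an² + bn + c; the 3 given values yield a linear system in the 3 coefficients.
Solving, T(n) = -4n² + n - 1.
Then T(0) = -1.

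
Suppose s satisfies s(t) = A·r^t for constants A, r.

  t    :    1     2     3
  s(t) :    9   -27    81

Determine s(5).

729

Consecutive ratio: -27/9 = -3, and 81/(-27) = -3, so r = -3.
Then A·(-3)^1 = 9 gives A = -3, and s(t) = -3·(-3)^t.
s(5) = -3·(-3)^5 = 729.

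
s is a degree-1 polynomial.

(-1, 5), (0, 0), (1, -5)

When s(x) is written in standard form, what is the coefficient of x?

Write s(x) = ax + b; the 3 given values yield a linear system in the 2 coefficients.
Solving, s(x) = -5x.
The coefficient of x is -5.

-5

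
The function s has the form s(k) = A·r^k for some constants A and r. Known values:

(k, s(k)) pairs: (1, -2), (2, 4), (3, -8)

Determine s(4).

16

Consecutive ratio: 4/(-2) = -2, and -8/4 = -2, so r = -2.
Then A·(-2)^1 = -2 gives A = 1, and s(k) = 1·(-2)^k.
s(4) = 1·(-2)^4 = 16.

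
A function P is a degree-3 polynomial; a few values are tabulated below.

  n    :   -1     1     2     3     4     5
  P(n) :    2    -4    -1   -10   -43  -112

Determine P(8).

-655

Write P(n) = an³ + bn² + cn + d; the 6 given values yield a linear system in the 4 coefficients.
Solving, P(n) = -2n³ + 6n² - n - 7.
Then P(8) = -655.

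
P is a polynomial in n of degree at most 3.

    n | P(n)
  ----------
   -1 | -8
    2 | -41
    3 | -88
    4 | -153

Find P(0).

Write P(n) = an³ + bn² + cn + d; the 4 given values yield a linear system in the 4 coefficients.
Solving, the leading coefficient vanishes, and P(n) = -9n² - 2n - 1.
Then P(0) = -1.

-1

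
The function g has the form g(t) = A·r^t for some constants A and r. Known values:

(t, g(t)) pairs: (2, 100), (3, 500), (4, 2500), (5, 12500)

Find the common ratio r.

Consecutive ratio: 500/100 = 5, and 2500/500 = 5, so r = 5.
Then A·5^2 = 100 gives A = 4, and g(t) = 4·5^t.

5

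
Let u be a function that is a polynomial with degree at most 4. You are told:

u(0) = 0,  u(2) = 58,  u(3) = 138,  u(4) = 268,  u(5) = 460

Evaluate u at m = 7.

1078

Write u(m) = am^4 + bm³ + cm² + dm + e; the 5 given values yield a linear system in the 5 coefficients.
Solving, the leading coefficient vanishes, and u(m) = 2m³ + 7m² + 7m.
Then u(7) = 1078.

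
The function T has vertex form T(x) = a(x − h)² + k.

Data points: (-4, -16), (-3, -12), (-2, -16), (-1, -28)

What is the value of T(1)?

-76

First differences 4, -4, -12; second difference -8 = 2a, so a = -4.
Expanding, the x-coefficient is −2ah = 8h; matching it to the data gives h = -3, and then k = -12.
So T(x) = -4(x + 3)² − 12.
T(1) = -4·4² − 12 = -76.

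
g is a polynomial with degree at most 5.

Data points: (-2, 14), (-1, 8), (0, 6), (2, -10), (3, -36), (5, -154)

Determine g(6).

Write g(t) = at^5 + bt^4 + ct³ + dt² + et + p; the 6 given values yield a linear system in the 6 coefficients.
Solving, the top 2 coefficients vanish, and g(t) = -t³ - t² - 2t + 6.
Then g(6) = -258.

-258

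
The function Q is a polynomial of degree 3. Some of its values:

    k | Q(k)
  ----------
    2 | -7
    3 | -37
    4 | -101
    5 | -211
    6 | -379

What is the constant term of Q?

First differences: -30, -64, -110, -168. Second differences: -34, -46, -58. Third differences: -12, -12.
Level-3 differences are constant, so Q has degree 3.
Fitting a degree-3 polynomial gives Q(k) = -2k³ + k² + 3k - 1.
The constant term is Q(0) = -1.

-1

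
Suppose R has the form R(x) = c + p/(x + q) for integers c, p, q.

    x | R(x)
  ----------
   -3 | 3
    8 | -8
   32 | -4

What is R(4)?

-18

(R(x) − c)(x + q) = p for each data point; the three points give a linear system in c and q, then p follows.
Solving: c = -3, q = -2, p = -30, so R(x) = -3 − 30/(x − 2).
Then R(4) = -3 − 30/2 = -18.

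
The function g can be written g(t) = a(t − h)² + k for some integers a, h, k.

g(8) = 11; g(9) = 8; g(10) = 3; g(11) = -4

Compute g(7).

First differences -3, -5, -7; second difference -2 = 2a, so a = -1.
Expanding, the t-coefficient is −2ah = 2h; matching it to the data gives h = 7, and then k = 12.
So g(t) = -1(t − 7)² + 12.
g(7) = -1·0² + 12 = 12.

12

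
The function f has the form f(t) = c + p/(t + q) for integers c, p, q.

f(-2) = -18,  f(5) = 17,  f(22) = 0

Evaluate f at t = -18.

-6

(f(t) − c)(t + q) = p for each data point; the three points give a linear system in c and q, then p follows.
Solving: c = -3, q = -2, p = 60, so f(t) = -3 + 60/(t − 2).
Then f(-18) = -3 + 60/(-20) = -6.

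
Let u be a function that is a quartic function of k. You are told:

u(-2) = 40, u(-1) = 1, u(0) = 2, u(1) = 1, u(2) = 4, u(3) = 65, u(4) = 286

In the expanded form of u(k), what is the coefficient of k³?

First differences: -39, 1, -1, 3, 61, 221. Second differences: 40, -2, 4, 58, 160. Third differences: -42, 6, 54, 102. Fourth differences: 48, 48, 48.
Level-4 differences are constant, so u has degree 4.
Fitting a degree-4 polynomial gives u(k) = 2k^4 - 3k³ - 3k² + 3k + 2.
The coefficient of k³ is -3.

-3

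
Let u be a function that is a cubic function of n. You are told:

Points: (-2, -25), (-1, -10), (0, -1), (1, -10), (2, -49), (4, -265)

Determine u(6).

Write u(n) = an³ + bn² + cn + d; the 6 given values yield a linear system in the 4 coefficients.
Solving, u(n) = -2n³ - 9n² + 2n - 1.
Then u(6) = -745.

-745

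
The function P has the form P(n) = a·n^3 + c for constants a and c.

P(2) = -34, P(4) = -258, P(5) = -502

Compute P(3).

-110

From P(2) = -34 and P(4) = -258: 8a + c = -34 and 64a + c = -258.
Subtracting: 56a = -224, so a = -4; then c = -34 − (-4)·8 = -2.
So P(n) = -4n³ − 2, and P(3) = -110.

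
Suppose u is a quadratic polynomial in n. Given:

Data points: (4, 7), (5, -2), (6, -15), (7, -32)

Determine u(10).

-107

First differences: -9, -13, -17. Second differences: -4, -4.
Level-2 differences are constant, so u has degree 2.
Fitting a degree-2 polynomial gives u(n) = -2n² + 9n + 3.
Then u(10) = -107.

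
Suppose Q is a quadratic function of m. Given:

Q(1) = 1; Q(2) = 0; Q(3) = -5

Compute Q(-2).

Write Q(m) = am² + bm + c; the 3 given values yield a linear system in the 3 coefficients.
Solving, Q(m) = -2m² + 5m - 2.
Then Q(-2) = -20.

-20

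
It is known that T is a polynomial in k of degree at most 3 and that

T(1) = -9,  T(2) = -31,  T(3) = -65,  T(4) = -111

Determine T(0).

First differences: -22, -34, -46. Second differences: -12, -12.
Level-2 differences are constant, so T has degree 2.
Fitting a degree-2 polynomial gives T(k) = -6k² - 4k + 1.
Then T(0) = 1.

1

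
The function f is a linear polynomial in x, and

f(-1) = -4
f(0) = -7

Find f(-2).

Write f(x) = ax + b; the 2 given values yield a linear system in the 2 coefficients.
Solving, f(x) = -3x - 7.
Then f(-2) = -1.

-1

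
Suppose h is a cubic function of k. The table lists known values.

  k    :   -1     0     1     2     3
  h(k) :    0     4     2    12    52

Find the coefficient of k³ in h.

First differences: 4, -2, 10, 40. Second differences: -6, 12, 30. Third differences: 18, 18.
Level-3 differences are constant, so h has degree 3.
Fitting a degree-3 polynomial gives h(k) = 3k³ - 3k² - 2k + 4.
The coefficient of k³ is 3.

3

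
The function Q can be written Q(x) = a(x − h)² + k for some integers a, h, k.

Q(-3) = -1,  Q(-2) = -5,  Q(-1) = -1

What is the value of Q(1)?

31

First differences -4, 4; second difference 8 = 2a, so a = 4.
Expanding, the x-coefficient is −2ah = -8h; matching it to the data gives h = -2, and then k = -5.
So Q(x) = 4(x + 2)² − 5.
Q(1) = 4·3² − 5 = 31.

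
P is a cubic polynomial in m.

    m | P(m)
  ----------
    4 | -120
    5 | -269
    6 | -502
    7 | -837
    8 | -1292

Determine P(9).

Write P(m) = am³ + bm² + cm + d; the 5 given values yield a linear system in the 4 coefficients.
Solving, P(m) = -3m³ + 3m² + 7m - 4.
Then P(9) = -1885.

-1885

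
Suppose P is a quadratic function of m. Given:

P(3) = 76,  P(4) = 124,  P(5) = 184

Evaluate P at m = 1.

16

Write P(m) = am² + bm + c; the 3 given values yield a linear system in the 3 coefficients.
Solving, P(m) = 6m² + 6m + 4.
Then P(1) = 16.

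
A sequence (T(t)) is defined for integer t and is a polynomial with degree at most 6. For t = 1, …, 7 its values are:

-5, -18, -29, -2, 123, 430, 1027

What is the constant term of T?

Write T(t) = at^6 + bt^5 + ct^4 + dt³ + et² + pt + q; the 7 given values yield a linear system in the 7 coefficients.
Solving, the top 2 coefficients vanish, and T(t) = t^4 - 4t³ - 2.
The constant term is T(0) = -2.

-2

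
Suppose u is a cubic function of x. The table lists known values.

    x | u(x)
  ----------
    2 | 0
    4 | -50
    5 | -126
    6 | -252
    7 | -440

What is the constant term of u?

-6

Write u(x) = ax³ + bx² + cx + d; the 5 given values yield a linear system in the 4 coefficients.
Solving, u(x) = -2x³ + 5x² + x - 6.
The constant term is u(0) = -6.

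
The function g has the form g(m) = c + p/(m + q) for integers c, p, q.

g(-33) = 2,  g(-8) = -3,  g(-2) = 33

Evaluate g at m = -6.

-7

(g(m) − c)(m + q) = p for each data point; the three points give a linear system in c and q, then p follows.
Solving: c = 3, q = 3, p = 30, so g(m) = 3 + 30/(m + 3).
Then g(-6) = 3 + 30/(-3) = -7.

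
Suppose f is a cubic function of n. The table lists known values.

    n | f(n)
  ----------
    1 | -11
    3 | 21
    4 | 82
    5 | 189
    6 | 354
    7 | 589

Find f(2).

Write f(n) = an³ + bn² + cn + d; the 6 given values yield a linear system in the 4 coefficients.
Solving, f(n) = 2n³ - n² - 6n - 6.
Then f(2) = -6.

-6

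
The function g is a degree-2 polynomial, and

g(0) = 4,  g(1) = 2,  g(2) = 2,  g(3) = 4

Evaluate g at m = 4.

Write g(m) = am² + bm + c; the 4 given values yield a linear system in the 3 coefficients.
Solving, g(m) = m² - 3m + 4.
Then g(4) = 8.

8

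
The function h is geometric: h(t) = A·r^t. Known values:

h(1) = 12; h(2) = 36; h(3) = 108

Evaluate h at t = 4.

Consecutive ratio: 36/12 = 3, and 108/36 = 3, so r = 3.
Then A·3^1 = 12 gives A = 4, and h(t) = 4·3^t.
h(4) = 4·3^4 = 324.

324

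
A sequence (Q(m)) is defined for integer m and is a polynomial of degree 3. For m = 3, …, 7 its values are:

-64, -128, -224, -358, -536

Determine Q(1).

-8

Write Q(m) = am³ + bm² + cm + d; the 5 given values yield a linear system in the 4 coefficients.
Solving, Q(m) = -m³ - 4m² + m - 4.
Then Q(1) = -8.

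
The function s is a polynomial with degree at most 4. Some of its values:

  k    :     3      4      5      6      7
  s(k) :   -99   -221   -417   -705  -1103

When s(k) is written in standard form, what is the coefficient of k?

First differences: -122, -196, -288, -398. Second differences: -74, -92, -110. Third differences: -18, -18.
Level-3 differences are constant, so s has degree 3.
Fitting a degree-3 polynomial gives s(k) = -3k³ - k² - 4k + 3.
The coefficient of k is -4.

-4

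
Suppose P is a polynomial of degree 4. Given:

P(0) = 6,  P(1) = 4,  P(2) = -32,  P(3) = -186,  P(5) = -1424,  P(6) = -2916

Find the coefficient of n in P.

Write P(n) = an^4 + bn³ + cn² + dn + e; the 6 given values yield a linear system in the 5 coefficients.
Solving, P(n) = -2n^4 - 2n³ + 3n² - n + 6.
The coefficient of n is -1.

-1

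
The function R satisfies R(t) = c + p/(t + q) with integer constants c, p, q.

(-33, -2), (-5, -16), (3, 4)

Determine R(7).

2

(R(t) − c)(t + q) = p for each data point; the three points give a linear system in c and q, then p follows.
Solving: c = -1, q = 3, p = 30, so R(t) = -1 + 30/(t + 3).
Then R(7) = -1 + 30/10 = 2.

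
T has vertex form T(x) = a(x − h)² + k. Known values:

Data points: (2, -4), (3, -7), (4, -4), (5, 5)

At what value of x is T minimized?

3

First differences -3, 3, 9; second difference 6 = 2a, so a = 3.
Expanding, the x-coefficient is −2ah = -6h; matching it to the data gives h = 3, and then k = -7.
So T(x) = 3(x − 3)² − 7.
Hence h = 3.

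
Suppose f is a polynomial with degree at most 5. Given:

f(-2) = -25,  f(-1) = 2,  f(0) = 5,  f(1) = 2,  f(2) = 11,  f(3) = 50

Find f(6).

Write f(k) = ak^5 + bk^4 + ck³ + dk² + ek + p; the 6 given values yield a linear system in the 6 coefficients.
Solving, the top 2 coefficients vanish, and f(k) = 3k³ - 3k² - 3k + 5.
Then f(6) = 527.

527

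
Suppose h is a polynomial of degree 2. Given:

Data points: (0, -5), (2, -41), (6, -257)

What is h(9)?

-545

Write h(k) = ak² + bk + c; the 3 given values yield a linear system in the 3 coefficients.
Solving, h(k) = -6k² - 6k - 5.
Then h(9) = -545.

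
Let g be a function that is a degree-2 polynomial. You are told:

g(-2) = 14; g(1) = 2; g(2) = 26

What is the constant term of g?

Write g(x) = ax² + bx + c; the 3 given values yield a linear system in the 3 coefficients.
Solving, g(x) = 7x² + 3x - 8.
The constant term is g(0) = -8.

-8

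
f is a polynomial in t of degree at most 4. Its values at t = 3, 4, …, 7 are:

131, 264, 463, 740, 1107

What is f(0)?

8

Write f(t) = at^4 + bt³ + ct² + dt + e; the 5 given values yield a linear system in the 5 coefficients.
Solving, the leading coefficient vanishes, and f(t) = 2t³ + 9t² - 4t + 8.
The constant term is f(0) = 8.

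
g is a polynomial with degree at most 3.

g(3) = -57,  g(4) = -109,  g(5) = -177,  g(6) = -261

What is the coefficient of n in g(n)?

4

Write g(n) = an³ + bn² + cn + d; the 4 given values yield a linear system in the 4 coefficients.
Solving, the leading coefficient vanishes, and g(n) = -8n² + 4n + 3.
The coefficient of n is 4.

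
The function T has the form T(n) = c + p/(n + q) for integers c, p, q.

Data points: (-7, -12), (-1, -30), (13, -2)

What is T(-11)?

(T(n) − c)(n + q) = p for each data point; the three points give a linear system in c and q, then p follows.
Solving: c = -6, q = -1, p = 48, so T(n) = -6 + 48/(n − 1).
Then T(-11) = -6 + 48/(-12) = -10.

-10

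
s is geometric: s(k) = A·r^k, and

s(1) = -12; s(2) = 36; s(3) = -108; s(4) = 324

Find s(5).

Consecutive ratio: 36/(-12) = -3, and -108/36 = -3, so r = -3.
Then A·(-3)^1 = -12 gives A = 4, and s(k) = 4·(-3)^k.
s(5) = 4·(-3)^5 = -972.

-972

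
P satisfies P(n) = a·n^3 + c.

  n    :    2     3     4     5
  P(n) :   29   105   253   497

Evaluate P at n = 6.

861

From P(2) = 29 and P(3) = 105: 8a + c = 29 and 27a + c = 105.
Subtracting: 19a = 76, so a = 4; then c = 29 − 4·8 = -3.
So P(n) = 4n³ − 3, and P(6) = 861.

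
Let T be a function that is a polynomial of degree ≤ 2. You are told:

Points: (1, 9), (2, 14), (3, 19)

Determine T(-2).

First differences: 5, 5.
Level-1 differences are constant, so T has degree 1.
Fitting a degree-1 polynomial gives T(k) = 5k + 4.
Then T(-2) = -6.

-6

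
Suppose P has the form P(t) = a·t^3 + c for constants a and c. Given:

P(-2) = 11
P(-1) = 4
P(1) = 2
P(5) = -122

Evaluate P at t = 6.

From P(-2) = 11 and P(-1) = 4: -8a + c = 11 and -1a + c = 4.
Subtracting: 7a = -7, so a = -1; then c = 11 − (-1)·(-8) = 3.
So P(t) = -1t³ + 3, and P(6) = -213.

-213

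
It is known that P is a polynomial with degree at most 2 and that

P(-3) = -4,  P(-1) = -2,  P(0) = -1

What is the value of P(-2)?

Write P(m) = am² + bm + c; the 3 given values yield a linear system in the 3 coefficients.
Solving, the leading coefficient vanishes, and P(m) = m - 1.
Then P(-2) = -3.

-3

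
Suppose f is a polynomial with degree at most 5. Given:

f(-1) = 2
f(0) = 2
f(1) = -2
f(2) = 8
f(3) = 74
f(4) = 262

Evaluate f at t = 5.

First differences: 0, -4, 10, 66, 188. Second differences: -4, 14, 56, 122. Third differences: 18, 42, 66. Fourth differences: 24, 24.
Level-4 differences are constant, so f has degree 4.
Extending the table by one column gives the next first difference 400, so f(5) = 262 + 400 = 662.

662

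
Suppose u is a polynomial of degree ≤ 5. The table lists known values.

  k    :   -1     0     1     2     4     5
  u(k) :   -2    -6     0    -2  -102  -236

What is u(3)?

Write u(k) = ak^5 + bk^4 + ck³ + dk² + ek + p; the 6 given values yield a linear system in the 6 coefficients.
Solving, the top 2 coefficients vanish, and u(k) = -3k³ + 5k² + 4k - 6.
Then u(3) = -30.

-30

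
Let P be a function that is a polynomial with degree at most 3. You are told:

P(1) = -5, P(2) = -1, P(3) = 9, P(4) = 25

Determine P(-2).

19

Write P(x) = ax³ + bx² + cx + d; the 4 given values yield a linear system in the 4 coefficients.
Solving, the leading coefficient vanishes, and P(x) = 3x² - 5x - 3.
Then P(-2) = 19.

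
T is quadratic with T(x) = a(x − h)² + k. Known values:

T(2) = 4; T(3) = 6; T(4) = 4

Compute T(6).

-12

First differences 2, -2; second difference -4 = 2a, so a = -2.
Expanding, the x-coefficient is −2ah = 4h; matching it to the data gives h = 3, and then k = 6.
So T(x) = -2(x − 3)² + 6.
T(6) = -2·3² + 6 = -12.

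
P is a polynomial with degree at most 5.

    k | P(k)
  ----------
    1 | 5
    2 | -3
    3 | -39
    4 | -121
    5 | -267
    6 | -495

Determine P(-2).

41

First differences: -8, -36, -82, -146, -228. Second differences: -28, -46, -64, -82. Third differences: -18, -18, -18.
Level-3 differences are constant, so P has degree 3.
Fitting a degree-3 polynomial gives P(k) = -3k³ + 4k² + k + 3.
Then P(-2) = 41.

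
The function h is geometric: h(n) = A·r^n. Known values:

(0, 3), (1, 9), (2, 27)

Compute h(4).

Consecutive ratio: 9/3 = 3, and 27/9 = 3, so r = 3.
Then A·3^0 = 3 gives A = 3, and h(n) = 3·3^n.
h(4) = 3·3^4 = 243.

243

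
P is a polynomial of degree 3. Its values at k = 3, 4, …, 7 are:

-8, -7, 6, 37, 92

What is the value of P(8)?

First differences: 1, 13, 31, 55. Second differences: 12, 18, 24. Third differences: 6, 6.
Level-3 differences are constant, so P has degree 3.
Fitting a degree-3 polynomial gives P(k) = k³ - 6k² + 6k + 1.
Then P(8) = 177.

177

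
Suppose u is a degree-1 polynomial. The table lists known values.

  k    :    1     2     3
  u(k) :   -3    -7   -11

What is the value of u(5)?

-19

First differences: -4, -4.
Level-1 differences are constant, so u has degree 1.
Fitting a degree-1 polynomial gives u(k) = -4k + 1.
Then u(5) = -19.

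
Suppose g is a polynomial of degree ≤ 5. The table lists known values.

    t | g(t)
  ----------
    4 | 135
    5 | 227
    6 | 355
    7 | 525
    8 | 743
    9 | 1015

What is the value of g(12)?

2215

Write g(t) = at^5 + bt^4 + ct³ + dt² + et + p; the 6 given values yield a linear system in the 6 coefficients.
Solving, the top 2 coefficients vanish, and g(t) = t³ + 3t² + 4t + 7.
Then g(12) = 2215.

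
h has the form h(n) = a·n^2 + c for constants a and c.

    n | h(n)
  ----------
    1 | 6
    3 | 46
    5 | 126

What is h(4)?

From h(1) = 6 and h(3) = 46: 1a + c = 6 and 9a + c = 46.
Subtracting: 8a = 40, so a = 5; then c = 6 − 5·1 = 1.
So h(n) = 5n² + 1, and h(4) = 81.

81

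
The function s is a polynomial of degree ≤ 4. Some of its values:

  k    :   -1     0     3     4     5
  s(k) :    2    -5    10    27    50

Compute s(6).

79

Write s(k) = ak^4 + bk³ + ck² + dk + e; the 5 given values yield a linear system in the 5 coefficients.
Solving, the top 2 coefficients vanish, and s(k) = 3k² - 4k - 5.
Then s(6) = 79.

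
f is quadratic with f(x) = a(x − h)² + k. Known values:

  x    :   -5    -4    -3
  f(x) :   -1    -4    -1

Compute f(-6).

First differences -3, 3; second difference 6 = 2a, so a = 3.
Expanding, the x-coefficient is −2ah = -6h; matching it to the data gives h = -4, and then k = -4.
So f(x) = 3(x + 4)² − 4.
f(-6) = 3·(-2)² − 4 = 8.

8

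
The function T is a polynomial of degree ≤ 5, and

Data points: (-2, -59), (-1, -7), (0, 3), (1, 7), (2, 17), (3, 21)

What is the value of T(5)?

-157

Write T(n) = an^5 + bn^4 + cn³ + dn² + en + p; the 6 given values yield a linear system in the 6 coefficients.
Solving, the leading coefficient vanishes, and T(n) = -n^4 + 4n³ - 2n² + 3n + 3.
Then T(5) = -157.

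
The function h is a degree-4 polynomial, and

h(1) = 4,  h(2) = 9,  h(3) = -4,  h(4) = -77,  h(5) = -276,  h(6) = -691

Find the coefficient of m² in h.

-2

Write h(m) = am^4 + bm³ + cm² + dm + e; the 6 given values yield a linear system in the 5 coefficients.
Solving, h(m) = -m^4 + 3m³ - 2m² + 5m - 1.
The coefficient of m² is -2.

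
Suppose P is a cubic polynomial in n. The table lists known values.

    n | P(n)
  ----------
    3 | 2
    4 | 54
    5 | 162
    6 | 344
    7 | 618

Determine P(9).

1514

First differences: 52, 108, 182, 274. Second differences: 56, 74, 92. Third differences: 18, 18.
Level-3 differences are constant, so P has degree 3.
Fitting a degree-3 polynomial gives P(n) = 3n³ - 8n² - 3n + 2.
Then P(9) = 1514.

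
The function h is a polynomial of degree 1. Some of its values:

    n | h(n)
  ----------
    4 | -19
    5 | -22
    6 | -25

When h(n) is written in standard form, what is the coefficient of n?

First differences: -3, -3.
Level-1 differences are constant, so h has degree 1.
Fitting a degree-1 polynomial gives h(n) = -3n - 7.
The coefficient of n is -3.

-3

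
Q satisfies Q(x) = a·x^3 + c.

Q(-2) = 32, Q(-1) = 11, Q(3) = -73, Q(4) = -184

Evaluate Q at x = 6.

From Q(-2) = 32 and Q(-1) = 11: -8a + c = 32 and -1a + c = 11.
Subtracting: 7a = -21, so a = -3; then c = 32 − (-3)·(-8) = 8.
So Q(x) = -3x³ + 8, and Q(6) = -640.

-640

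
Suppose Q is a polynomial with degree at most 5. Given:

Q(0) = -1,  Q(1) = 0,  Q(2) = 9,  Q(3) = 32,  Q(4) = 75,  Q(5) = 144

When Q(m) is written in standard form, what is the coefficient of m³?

Write Q(m) = am^5 + bm^4 + cm³ + dm² + em + p; the 6 given values yield a linear system in the 6 coefficients.
Solving, the top 2 coefficients vanish, and Q(m) = m³ + m² - m - 1.
The coefficient of m³ is 1.

1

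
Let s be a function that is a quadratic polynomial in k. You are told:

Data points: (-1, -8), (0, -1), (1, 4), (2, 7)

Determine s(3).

8

Write s(k) = ak² + bk + c; the 4 given values yield a linear system in the 3 coefficients.
Solving, s(k) = -k² + 6k - 1.
Then s(3) = 8.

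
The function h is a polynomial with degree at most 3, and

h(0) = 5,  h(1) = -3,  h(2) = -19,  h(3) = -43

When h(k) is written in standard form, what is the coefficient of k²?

Write h(k) = ak³ + bk² + ck + d; the 4 given values yield a linear system in the 4 coefficients.
Solving, the leading coefficient vanishes, and h(k) = -4k² - 4k + 5.
The coefficient of k² is -4.

-4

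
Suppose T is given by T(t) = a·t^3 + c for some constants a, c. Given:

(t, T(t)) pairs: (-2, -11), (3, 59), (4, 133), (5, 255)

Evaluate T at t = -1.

3

From T(-2) = -11 and T(3) = 59: -8a + c = -11 and 27a + c = 59.
Subtracting: 35a = 70, so a = 2; then c = -11 − 2·(-8) = 5.
So T(t) = 2t³ + 5, and T(-1) = 3.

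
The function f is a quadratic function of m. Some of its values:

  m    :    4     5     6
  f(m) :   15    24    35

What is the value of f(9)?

Write f(m) = am² + bm + c; the 3 given values yield a linear system in the 3 coefficients.
Solving, f(m) = m² - 1.
Then f(9) = 80.

80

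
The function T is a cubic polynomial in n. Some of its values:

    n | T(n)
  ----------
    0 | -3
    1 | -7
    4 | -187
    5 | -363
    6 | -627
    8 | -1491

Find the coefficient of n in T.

Write T(n) = an³ + bn² + cn + d; the 6 given values yield a linear system in the 4 coefficients.
Solving, T(n) = -3n³ + n² - 2n - 3.
The coefficient of n is -2.

-2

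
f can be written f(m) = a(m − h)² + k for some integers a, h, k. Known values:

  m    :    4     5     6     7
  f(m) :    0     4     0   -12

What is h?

First differences 4, -4, -12; second difference -8 = 2a, so a = -4.
Expanding, the m-coefficient is −2ah = 8h; matching it to the data gives h = 5, and then k = 4.
So f(m) = -4(m − 5)² + 4.
Hence h = 5.

5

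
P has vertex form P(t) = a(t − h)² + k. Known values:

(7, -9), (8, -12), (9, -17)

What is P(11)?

-33

First differences -3, -5; second difference -2 = 2a, so a = -1.
Expanding, the t-coefficient is −2ah = 2h; matching it to the data gives h = 6, and then k = -8.
So P(t) = -1(t − 6)² − 8.
P(11) = -1·5² − 8 = -33.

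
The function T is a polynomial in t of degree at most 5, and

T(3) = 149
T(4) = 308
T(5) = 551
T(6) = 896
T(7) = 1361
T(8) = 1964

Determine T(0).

First differences: 159, 243, 345, 465, 603. Second differences: 84, 102, 120, 138. Third differences: 18, 18, 18.
Level-3 differences are constant, so T has degree 3.
Fitting a degree-3 polynomial gives T(t) = 3t³ + 6t² + 6t - 4.
Then T(0) = -4.

-4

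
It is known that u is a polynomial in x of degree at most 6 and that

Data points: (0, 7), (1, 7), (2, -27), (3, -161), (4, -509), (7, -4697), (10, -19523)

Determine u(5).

Write u(x) = ax^6 + bx^5 + cx^4 + dx³ + ex² + px + q; the 7 given values yield a linear system in the 7 coefficients.
Solving, the top 2 coefficients vanish, and u(x) = -2x^4 + x³ - 6x² + 7x + 7.
Then u(5) = -1233.

-1233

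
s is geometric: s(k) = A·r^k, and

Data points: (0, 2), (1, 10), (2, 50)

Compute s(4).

1250

Consecutive ratio: 10/2 = 5, and 50/10 = 5, so r = 5.
Then A·5^0 = 2 gives A = 2, and s(k) = 2·5^k.
s(4) = 2·5^4 = 1250.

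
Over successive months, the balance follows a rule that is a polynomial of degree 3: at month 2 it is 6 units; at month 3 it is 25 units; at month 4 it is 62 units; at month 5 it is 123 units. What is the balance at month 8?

Write the value at m as T(m).
Write T(m) = am³ + bm² + cm + d; the 4 given values yield a linear system in the 4 coefficients.
Solving, T(m) = m³ - 2.
Then T(8) = 510.

510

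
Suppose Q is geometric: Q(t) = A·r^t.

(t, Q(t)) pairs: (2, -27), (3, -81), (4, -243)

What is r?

Consecutive ratio: -81/(-27) = 3, and -243/(-81) = 3, so r = 3.
Then A·3^2 = -27 gives A = -3, and Q(t) = -3·3^t.

3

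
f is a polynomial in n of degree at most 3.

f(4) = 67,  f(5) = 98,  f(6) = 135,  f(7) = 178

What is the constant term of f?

3

First differences: 31, 37, 43. Second differences: 6, 6.
Level-2 differences are constant, so f has degree 2.
Fitting a degree-2 polynomial gives f(n) = 3n² + 4n + 3.
The constant term is f(0) = 3.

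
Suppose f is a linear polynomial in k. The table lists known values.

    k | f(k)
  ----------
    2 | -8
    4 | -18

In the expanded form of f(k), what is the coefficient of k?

Write f(k) = ak + b; the 2 given values yield a linear system in the 2 coefficients.
Solving, f(k) = -5k + 2.
The coefficient of k is -5.

-5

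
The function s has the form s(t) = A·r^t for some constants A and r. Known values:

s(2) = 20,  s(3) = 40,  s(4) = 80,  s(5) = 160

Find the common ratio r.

2

Consecutive ratio: 40/20 = 2, and 80/40 = 2, so r = 2.
Then A·2^2 = 20 gives A = 5, and s(t) = 5·2^t.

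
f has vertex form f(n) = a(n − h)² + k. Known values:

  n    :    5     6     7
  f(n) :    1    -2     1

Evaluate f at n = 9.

First differences -3, 3; second difference 6 = 2a, so a = 3.
Expanding, the n-coefficient is −2ah = -6h; matching it to the data gives h = 6, and then k = -2.
So f(n) = 3(n − 6)² − 2.
f(9) = 3·3² − 2 = 25.

25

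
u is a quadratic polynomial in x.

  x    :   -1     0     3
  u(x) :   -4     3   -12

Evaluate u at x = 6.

Write u(x) = ax² + bx + c; the 3 given values yield a linear system in the 3 coefficients.
Solving, u(x) = -3x² + 4x + 3.
Then u(6) = -81.

-81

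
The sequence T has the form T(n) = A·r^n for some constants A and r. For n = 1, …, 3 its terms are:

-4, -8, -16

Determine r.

Consecutive ratio: -8/(-4) = 2, and -16/(-8) = 2, so r = 2.
Then A·2^1 = -4 gives A = -2, and T(n) = -2·2^n.

2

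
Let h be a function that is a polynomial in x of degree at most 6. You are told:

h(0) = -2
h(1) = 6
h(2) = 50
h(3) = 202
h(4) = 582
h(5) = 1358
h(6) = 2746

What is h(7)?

5010

First differences: 8, 44, 152, 380, 776, 1388. Second differences: 36, 108, 228, 396, 612. Third differences: 72, 120, 168, 216. Fourth differences: 48, 48, 48.
Level-4 differences are constant, so h has degree 4.
Extending the table by one column gives the next first difference 2264, so h(7) = 2746 + 2264 = 5010.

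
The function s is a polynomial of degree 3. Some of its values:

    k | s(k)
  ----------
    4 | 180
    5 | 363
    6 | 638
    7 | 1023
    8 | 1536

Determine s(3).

First differences: 183, 275, 385, 513. Second differences: 92, 110, 128. Third differences: 18, 18.
Level-3 differences are constant, so s has degree 3.
Fitting a degree-3 polynomial gives s(k) = 3k³ + k² - 9k + 8.
Then s(3) = 71.

71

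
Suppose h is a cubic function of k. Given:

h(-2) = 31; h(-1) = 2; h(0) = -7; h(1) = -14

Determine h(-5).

418

Write h(k) = ak³ + bk² + ck + d; the 4 given values yield a linear system in the 4 coefficients.
Solving, h(k) = -3k³ + k² - 5k - 7.
Then h(-5) = 418.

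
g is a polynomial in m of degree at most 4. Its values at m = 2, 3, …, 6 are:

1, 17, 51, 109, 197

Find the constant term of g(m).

-1

First differences: 16, 34, 58, 88. Second differences: 18, 24, 30. Third differences: 6, 6.
Level-3 differences are constant, so g has degree 3.
Fitting a degree-3 polynomial gives g(m) = m³ - 3m - 1.
The constant term is g(0) = -1.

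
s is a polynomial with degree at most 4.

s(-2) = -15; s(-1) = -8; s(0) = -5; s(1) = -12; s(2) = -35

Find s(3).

First differences: 7, 3, -7, -23. Second differences: -4, -10, -16. Third differences: -6, -6.
Level-3 differences are constant, so s has degree 3.
Fitting a degree-3 polynomial gives s(n) = -n³ - 5n² - n - 5.
Then s(3) = -80.

-80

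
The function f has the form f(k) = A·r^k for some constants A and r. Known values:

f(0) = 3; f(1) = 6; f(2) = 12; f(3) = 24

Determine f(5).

Consecutive ratio: 6/3 = 2, and 12/6 = 2, so r = 2.
Then A·2^0 = 3 gives A = 3, and f(k) = 3·2^k.
f(5) = 3·2^5 = 96.

96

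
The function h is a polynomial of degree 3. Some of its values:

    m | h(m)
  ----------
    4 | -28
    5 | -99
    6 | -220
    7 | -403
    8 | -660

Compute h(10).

-1444

Write h(m) = am³ + bm² + cm + d; the 5 given values yield a linear system in the 4 coefficients.
Solving, h(m) = -2m³ + 5m² + 6m - 4.
Then h(10) = -1444.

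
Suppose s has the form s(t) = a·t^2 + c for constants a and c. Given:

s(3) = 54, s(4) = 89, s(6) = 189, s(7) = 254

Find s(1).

14

From s(3) = 54 and s(4) = 89: 9a + c = 54 and 16a + c = 89.
Subtracting: 7a = 35, so a = 5; then c = 54 − 5·9 = 9.
So s(t) = 5t² + 9, and s(1) = 14.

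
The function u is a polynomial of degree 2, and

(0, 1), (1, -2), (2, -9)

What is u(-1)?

Write u(x) = ax² + bx + c; the 3 given values yield a linear system in the 3 coefficients.
Solving, u(x) = -2x² - x + 1.
Then u(-1) = 0.

0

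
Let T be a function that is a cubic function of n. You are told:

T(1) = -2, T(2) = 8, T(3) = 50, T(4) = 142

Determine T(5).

302

Write T(n) = an³ + bn² + cn + d; the 4 given values yield a linear system in the 4 coefficients.
Solving, T(n) = 3n³ - 2n² - 5n + 2.
Then T(5) = 302.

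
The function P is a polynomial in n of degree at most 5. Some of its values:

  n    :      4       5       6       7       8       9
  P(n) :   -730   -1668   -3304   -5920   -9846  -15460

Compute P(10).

-23188

First differences: -938, -1636, -2616, -3926, -5614. Second differences: -698, -980, -1310, -1688. Third differences: -282, -330, -378. Fourth differences: -48, -48.
Level-4 differences are constant, so P has degree 4.
Fitting a degree-4 polynomial gives P(n) = -2n^4 - 3n³ - 2n² + n + 2.
Then P(10) = -23188.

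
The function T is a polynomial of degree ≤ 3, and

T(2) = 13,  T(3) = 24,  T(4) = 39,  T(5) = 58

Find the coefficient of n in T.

First differences: 11, 15, 19. Second differences: 4, 4.
Level-2 differences are constant, so T has degree 2.
Fitting a degree-2 polynomial gives T(n) = 2n² + n + 3.
The coefficient of n is 1.

1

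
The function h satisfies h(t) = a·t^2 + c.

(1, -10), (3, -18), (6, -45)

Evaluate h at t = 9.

From h(1) = -10 and h(3) = -18: 1a + c = -10 and 9a + c = -18.
Subtracting: 8a = -8, so a = -1; then c = -10 − (-1)·1 = -9.
So h(t) = -1t² − 9, and h(9) = -90.

-90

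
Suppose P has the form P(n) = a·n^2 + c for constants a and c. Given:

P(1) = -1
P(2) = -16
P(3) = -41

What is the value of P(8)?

-316

From P(1) = -1 and P(2) = -16: 1a + c = -1 and 4a + c = -16.
Subtracting: 3a = -15, so a = -5; then c = -1 − (-5)·1 = 4.
So P(n) = -5n² + 4, and P(8) = -316.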